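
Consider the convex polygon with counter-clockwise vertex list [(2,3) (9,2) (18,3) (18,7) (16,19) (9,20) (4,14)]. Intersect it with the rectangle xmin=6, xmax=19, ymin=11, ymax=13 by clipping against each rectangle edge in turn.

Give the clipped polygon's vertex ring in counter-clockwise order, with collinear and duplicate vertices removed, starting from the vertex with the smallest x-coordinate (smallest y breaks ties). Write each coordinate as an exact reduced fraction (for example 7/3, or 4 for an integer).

Clipped polygon: [(6,11) (52/3,11) (17,13) (6,13)]

1. After x ≥ 6: [(6,17/7) (9,2) (18,3) (18,7) (16,19) (9,20) (6,82/5)]
2. After x ≤ 19: [(6,17/7) (9,2) (18,3) (18,7) (16,19) (9,20) (6,82/5)]
3. After y ≥ 11: [(6,11) (52/3,11) (16,19) (9,20) (6,82/5)]
4. After y ≤ 13: [(6,13) (6,11) (52/3,11) (17,13)]
5. Canonical ring: [(6,11) (52/3,11) (17,13) (6,13)]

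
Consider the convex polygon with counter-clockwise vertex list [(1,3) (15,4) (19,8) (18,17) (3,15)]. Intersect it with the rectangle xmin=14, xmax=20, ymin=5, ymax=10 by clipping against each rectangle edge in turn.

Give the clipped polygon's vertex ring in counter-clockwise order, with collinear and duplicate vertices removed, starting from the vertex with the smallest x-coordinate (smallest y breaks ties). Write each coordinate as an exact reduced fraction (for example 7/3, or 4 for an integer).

Clipped polygon: [(14,5) (16,5) (19,8) (169/9,10) (14,10)]

1. After x ≥ 14: [(14,55/14) (15,4) (19,8) (18,17) (14,247/15)]
2. After x ≤ 20: [(14,55/14) (15,4) (19,8) (18,17) (14,247/15)]
3. After y ≥ 5: [(14,5) (16,5) (19,8) (18,17) (14,247/15)]
4. After y ≤ 10: [(14,10) (14,5) (16,5) (19,8) (169/9,10)]
5. Canonical ring: [(14,5) (16,5) (19,8) (169/9,10) (14,10)]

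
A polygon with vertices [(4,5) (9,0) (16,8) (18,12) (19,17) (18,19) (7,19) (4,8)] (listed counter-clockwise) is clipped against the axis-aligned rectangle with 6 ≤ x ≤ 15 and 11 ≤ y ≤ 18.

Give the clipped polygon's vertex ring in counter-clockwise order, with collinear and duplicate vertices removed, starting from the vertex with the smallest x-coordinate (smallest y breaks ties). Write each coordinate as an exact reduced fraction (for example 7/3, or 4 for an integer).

Clipped polygon: [(6,11) (15,11) (15,18) (74/11,18) (6,46/3)]

1. After x ≥ 6: [(6,3) (9,0) (16,8) (18,12) (19,17) (18,19) (7,19) (6,46/3)]
2. After x ≤ 15: [(6,3) (9,0) (15,48/7) (15,19) (7,19) (6,46/3)]
3. After y ≥ 11: [(6,11) (15,11) (15,19) (7,19) (6,46/3)]
4. After y ≤ 18: [(6,11) (15,11) (15,18) (74/11,18) (6,46/3)]
5. Canonical ring: [(6,11) (15,11) (15,18) (74/11,18) (6,46/3)]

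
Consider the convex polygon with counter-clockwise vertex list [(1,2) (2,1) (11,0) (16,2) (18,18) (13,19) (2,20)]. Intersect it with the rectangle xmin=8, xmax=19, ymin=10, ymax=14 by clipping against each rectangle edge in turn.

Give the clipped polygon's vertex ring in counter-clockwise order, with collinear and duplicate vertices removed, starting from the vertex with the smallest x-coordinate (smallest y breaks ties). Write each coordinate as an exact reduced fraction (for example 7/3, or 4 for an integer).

Clipped polygon: [(8,10) (17,10) (35/2,14) (8,14)]

1. After x ≥ 8: [(8,1/3) (11,0) (16,2) (18,18) (13,19) (8,214/11)]
2. After x ≤ 19: [(8,1/3) (11,0) (16,2) (18,18) (13,19) (8,214/11)]
3. After y ≥ 10: [(8,10) (17,10) (18,18) (13,19) (8,214/11)]
4. After y ≤ 14: [(8,14) (8,10) (17,10) (35/2,14)]
5. Canonical ring: [(8,10) (17,10) (35/2,14) (8,14)]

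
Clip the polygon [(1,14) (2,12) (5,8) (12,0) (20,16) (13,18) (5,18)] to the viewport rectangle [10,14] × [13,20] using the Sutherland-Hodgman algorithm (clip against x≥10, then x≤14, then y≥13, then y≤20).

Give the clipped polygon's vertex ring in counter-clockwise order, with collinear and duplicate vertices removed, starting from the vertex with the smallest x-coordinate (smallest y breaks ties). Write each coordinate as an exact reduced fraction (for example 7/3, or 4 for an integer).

Clipped polygon: [(10,13) (14,13) (14,124/7) (13,18) (10,18)]

1. After x ≥ 10: [(10,16/7) (12,0) (20,16) (13,18) (10,18)]
2. After x ≤ 14: [(10,16/7) (12,0) (14,4) (14,124/7) (13,18) (10,18)]
3. After y ≥ 13: [(10,13) (14,13) (14,124/7) (13,18) (10,18)]
4. After y ≤ 20: [(10,13) (14,13) (14,124/7) (13,18) (10,18)]
5. Canonical ring: [(10,13) (14,13) (14,124/7) (13,18) (10,18)]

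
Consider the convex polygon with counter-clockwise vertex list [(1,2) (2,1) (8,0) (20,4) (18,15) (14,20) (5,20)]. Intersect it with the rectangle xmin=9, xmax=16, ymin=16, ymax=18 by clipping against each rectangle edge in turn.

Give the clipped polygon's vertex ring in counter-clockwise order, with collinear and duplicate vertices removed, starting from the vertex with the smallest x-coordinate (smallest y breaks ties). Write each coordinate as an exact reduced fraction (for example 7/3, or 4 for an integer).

1. After x ≥ 9: [(9,1/3) (20,4) (18,15) (14,20) (9,20)]
2. After x ≤ 16: [(9,1/3) (16,8/3) (16,35/2) (14,20) (9,20)]
3. After y ≥ 16: [(9,16) (16,16) (16,35/2) (14,20) (9,20)]
4. After y ≤ 18: [(9,18) (9,16) (16,16) (16,35/2) (78/5,18)]
5. Canonical ring: [(9,16) (16,16) (16,35/2) (78/5,18) (9,18)]

Clipped polygon: [(9,16) (16,16) (16,35/2) (78/5,18) (9,18)]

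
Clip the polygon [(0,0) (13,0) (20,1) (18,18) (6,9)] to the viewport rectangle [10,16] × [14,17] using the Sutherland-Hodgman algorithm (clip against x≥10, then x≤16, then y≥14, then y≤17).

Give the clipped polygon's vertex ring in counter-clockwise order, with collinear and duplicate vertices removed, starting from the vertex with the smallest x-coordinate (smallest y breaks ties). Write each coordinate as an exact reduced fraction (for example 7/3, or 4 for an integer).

Clipped polygon: [(38/3,14) (16,14) (16,33/2)]

1. After x ≥ 10: [(10,0) (13,0) (20,1) (18,18) (10,12)]
2. After x ≤ 16: [(10,0) (13,0) (16,3/7) (16,33/2) (10,12)]
3. After y ≥ 14: [(16,14) (16,33/2) (38/3,14)]
4. After y ≤ 17: [(16,14) (16,33/2) (38/3,14)]
5. Canonical ring: [(38/3,14) (16,14) (16,33/2)]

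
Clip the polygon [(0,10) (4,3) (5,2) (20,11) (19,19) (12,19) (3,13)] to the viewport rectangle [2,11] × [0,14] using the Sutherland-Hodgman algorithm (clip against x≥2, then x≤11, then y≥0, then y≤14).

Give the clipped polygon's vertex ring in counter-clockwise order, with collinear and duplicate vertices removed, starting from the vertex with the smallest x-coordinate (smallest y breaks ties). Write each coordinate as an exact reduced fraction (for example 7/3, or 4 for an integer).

Clipped polygon: [(2,13/2) (4,3) (5,2) (11,28/5) (11,14) (9/2,14) (3,13) (2,12)]

1. After x ≥ 2: [(2,12) (2,13/2) (4,3) (5,2) (20,11) (19,19) (12,19) (3,13)]
2. After x ≤ 11: [(2,12) (2,13/2) (4,3) (5,2) (11,28/5) (11,55/3) (3,13)]
3. After y ≥ 0: [(2,12) (2,13/2) (4,3) (5,2) (11,28/5) (11,55/3) (3,13)]
4. After y ≤ 14: [(2,12) (2,13/2) (4,3) (5,2) (11,28/5) (11,14) (9/2,14) (3,13)]
5. Canonical ring: [(2,13/2) (4,3) (5,2) (11,28/5) (11,14) (9/2,14) (3,13) (2,12)]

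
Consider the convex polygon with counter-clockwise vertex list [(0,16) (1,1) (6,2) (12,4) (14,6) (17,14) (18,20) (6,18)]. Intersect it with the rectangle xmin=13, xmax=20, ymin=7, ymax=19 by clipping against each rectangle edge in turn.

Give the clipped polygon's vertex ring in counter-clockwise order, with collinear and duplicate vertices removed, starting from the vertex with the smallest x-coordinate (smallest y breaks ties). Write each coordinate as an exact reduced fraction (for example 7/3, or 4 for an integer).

1. After x ≥ 13: [(13,5) (14,6) (17,14) (18,20) (13,115/6)]
2. After x ≤ 20: [(13,5) (14,6) (17,14) (18,20) (13,115/6)]
3. After y ≥ 7: [(13,7) (115/8,7) (17,14) (18,20) (13,115/6)]
4. After y ≤ 19: [(13,19) (13,7) (115/8,7) (17,14) (107/6,19)]
5. Canonical ring: [(13,7) (115/8,7) (17,14) (107/6,19) (13,19)]

Clipped polygon: [(13,7) (115/8,7) (17,14) (107/6,19) (13,19)]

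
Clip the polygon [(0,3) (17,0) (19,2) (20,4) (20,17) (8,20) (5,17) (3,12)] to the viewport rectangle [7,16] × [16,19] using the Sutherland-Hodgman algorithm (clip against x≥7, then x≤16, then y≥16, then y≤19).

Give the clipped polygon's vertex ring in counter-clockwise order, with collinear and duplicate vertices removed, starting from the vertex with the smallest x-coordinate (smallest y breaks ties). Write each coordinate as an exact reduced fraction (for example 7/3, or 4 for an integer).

Clipped polygon: [(7,16) (16,16) (16,18) (12,19) (7,19)]

1. After x ≥ 7: [(7,30/17) (17,0) (19,2) (20,4) (20,17) (8,20) (7,19)]
2. After x ≤ 16: [(7,30/17) (16,3/17) (16,18) (8,20) (7,19)]
3. After y ≥ 16: [(7,16) (16,16) (16,18) (8,20) (7,19)]
4. After y ≤ 19: [(7,16) (16,16) (16,18) (12,19) (7,19) (7,19)]
5. Canonical ring: [(7,16) (16,16) (16,18) (12,19) (7,19)]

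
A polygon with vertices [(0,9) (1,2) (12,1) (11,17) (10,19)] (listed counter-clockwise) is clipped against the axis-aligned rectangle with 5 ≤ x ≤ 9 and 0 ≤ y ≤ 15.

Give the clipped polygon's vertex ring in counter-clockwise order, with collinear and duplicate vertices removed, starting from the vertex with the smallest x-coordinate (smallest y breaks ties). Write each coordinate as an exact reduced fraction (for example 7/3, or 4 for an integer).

1. After x ≥ 5: [(5,14) (5,18/11) (12,1) (11,17) (10,19)]
2. After x ≤ 9: [(9,18) (5,14) (5,18/11) (9,14/11)]
3. After y ≥ 0: [(9,18) (5,14) (5,18/11) (9,14/11)]
4. After y ≤ 15: [(9,15) (6,15) (5,14) (5,18/11) (9,14/11)]
5. Canonical ring: [(5,18/11) (9,14/11) (9,15) (6,15) (5,14)]

Clipped polygon: [(5,18/11) (9,14/11) (9,15) (6,15) (5,14)]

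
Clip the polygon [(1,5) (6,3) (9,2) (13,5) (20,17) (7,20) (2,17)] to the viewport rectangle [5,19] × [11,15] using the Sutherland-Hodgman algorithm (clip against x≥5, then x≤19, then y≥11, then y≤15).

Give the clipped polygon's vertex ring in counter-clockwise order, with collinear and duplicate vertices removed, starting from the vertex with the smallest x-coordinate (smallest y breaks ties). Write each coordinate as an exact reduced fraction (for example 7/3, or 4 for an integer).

1. After x ≥ 5: [(5,17/5) (6,3) (9,2) (13,5) (20,17) (7,20) (5,94/5)]
2. After x ≤ 19: [(5,17/5) (6,3) (9,2) (13,5) (19,107/7) (19,224/13) (7,20) (5,94/5)]
3. After y ≥ 11: [(5,11) (33/2,11) (19,107/7) (19,224/13) (7,20) (5,94/5)]
4. After y ≤ 15: [(5,15) (5,11) (33/2,11) (113/6,15)]
5. Canonical ring: [(5,11) (33/2,11) (113/6,15) (5,15)]

Clipped polygon: [(5,11) (33/2,11) (113/6,15) (5,15)]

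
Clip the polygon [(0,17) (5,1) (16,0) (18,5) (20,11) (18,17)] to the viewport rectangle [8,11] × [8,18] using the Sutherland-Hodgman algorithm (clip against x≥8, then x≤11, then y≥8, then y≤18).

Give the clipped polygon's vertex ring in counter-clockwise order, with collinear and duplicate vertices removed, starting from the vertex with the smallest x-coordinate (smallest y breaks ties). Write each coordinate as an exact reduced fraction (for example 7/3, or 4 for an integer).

Clipped polygon: [(8,8) (11,8) (11,17) (8,17)]

1. After x ≥ 8: [(8,17) (8,8/11) (16,0) (18,5) (20,11) (18,17)]
2. After x ≤ 11: [(11,17) (8,17) (8,8/11) (11,5/11)]
3. After y ≥ 8: [(11,8) (11,17) (8,17) (8,8)]
4. After y ≤ 18: [(11,8) (11,17) (8,17) (8,8)]
5. Canonical ring: [(8,8) (11,8) (11,17) (8,17)]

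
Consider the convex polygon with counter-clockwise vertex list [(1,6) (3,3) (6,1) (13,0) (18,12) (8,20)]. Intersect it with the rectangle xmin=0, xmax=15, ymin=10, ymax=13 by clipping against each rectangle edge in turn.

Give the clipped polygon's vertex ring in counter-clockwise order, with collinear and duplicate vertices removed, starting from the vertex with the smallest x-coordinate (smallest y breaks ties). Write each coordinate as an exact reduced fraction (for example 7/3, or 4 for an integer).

Clipped polygon: [(3,10) (15,10) (15,13) (9/2,13)]

1. After x ≥ 0: [(1,6) (3,3) (6,1) (13,0) (18,12) (8,20)]
2. After x ≤ 15: [(1,6) (3,3) (6,1) (13,0) (15,24/5) (15,72/5) (8,20)]
3. After y ≥ 10: [(3,10) (15,10) (15,72/5) (8,20)]
4. After y ≤ 13: [(9/2,13) (3,10) (15,10) (15,13)]
5. Canonical ring: [(3,10) (15,10) (15,13) (9/2,13)]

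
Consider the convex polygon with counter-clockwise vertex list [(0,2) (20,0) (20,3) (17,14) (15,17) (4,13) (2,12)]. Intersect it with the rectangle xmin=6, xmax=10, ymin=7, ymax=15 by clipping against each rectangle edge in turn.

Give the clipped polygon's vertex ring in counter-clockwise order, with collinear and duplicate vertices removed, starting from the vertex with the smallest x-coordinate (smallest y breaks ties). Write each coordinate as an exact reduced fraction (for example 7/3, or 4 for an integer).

Clipped polygon: [(6,7) (10,7) (10,15) (19/2,15) (6,151/11)]

1. After x ≥ 6: [(6,7/5) (20,0) (20,3) (17,14) (15,17) (6,151/11)]
2. After x ≤ 10: [(6,7/5) (10,1) (10,167/11) (6,151/11)]
3. After y ≥ 7: [(6,7) (10,7) (10,167/11) (6,151/11)]
4. After y ≤ 15: [(6,7) (10,7) (10,15) (19/2,15) (6,151/11)]
5. Canonical ring: [(6,7) (10,7) (10,15) (19/2,15) (6,151/11)]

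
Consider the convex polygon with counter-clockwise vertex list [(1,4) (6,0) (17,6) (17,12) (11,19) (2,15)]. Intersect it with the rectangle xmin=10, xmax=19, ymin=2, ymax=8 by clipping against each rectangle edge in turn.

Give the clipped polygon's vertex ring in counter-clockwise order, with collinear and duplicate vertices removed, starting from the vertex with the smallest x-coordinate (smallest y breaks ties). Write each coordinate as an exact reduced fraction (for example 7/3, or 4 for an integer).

1. After x ≥ 10: [(10,24/11) (17,6) (17,12) (11,19) (10,167/9)]
2. After x ≤ 19: [(10,24/11) (17,6) (17,12) (11,19) (10,167/9)]
3. After y ≥ 2: [(10,24/11) (17,6) (17,12) (11,19) (10,167/9)]
4. After y ≤ 8: [(10,8) (10,24/11) (17,6) (17,8)]
5. Canonical ring: [(10,24/11) (17,6) (17,8) (10,8)]

Clipped polygon: [(10,24/11) (17,6) (17,8) (10,8)]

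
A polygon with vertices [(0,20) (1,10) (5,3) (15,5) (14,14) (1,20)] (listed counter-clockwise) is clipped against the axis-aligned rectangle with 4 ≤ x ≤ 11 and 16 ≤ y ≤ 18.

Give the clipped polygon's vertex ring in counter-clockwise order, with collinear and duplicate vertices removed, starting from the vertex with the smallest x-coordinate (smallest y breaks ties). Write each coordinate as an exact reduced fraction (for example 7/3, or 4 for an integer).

Clipped polygon: [(4,16) (29/3,16) (16/3,18) (4,18)]

1. After x ≥ 4: [(4,19/4) (5,3) (15,5) (14,14) (4,242/13)]
2. After x ≤ 11: [(4,19/4) (5,3) (11,21/5) (11,200/13) (4,242/13)]
3. After y ≥ 16: [(4,16) (29/3,16) (4,242/13)]
4. After y ≤ 18: [(4,18) (4,16) (29/3,16) (16/3,18)]
5. Canonical ring: [(4,16) (29/3,16) (16/3,18) (4,18)]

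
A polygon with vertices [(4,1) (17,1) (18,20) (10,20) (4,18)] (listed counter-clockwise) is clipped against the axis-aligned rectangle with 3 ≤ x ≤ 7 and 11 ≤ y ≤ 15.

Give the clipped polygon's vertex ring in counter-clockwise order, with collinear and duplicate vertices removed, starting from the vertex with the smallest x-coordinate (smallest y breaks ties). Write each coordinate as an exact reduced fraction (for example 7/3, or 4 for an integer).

Clipped polygon: [(4,11) (7,11) (7,15) (4,15)]

1. After x ≥ 3: [(4,1) (17,1) (18,20) (10,20) (4,18)]
2. After x ≤ 7: [(4,1) (7,1) (7,19) (4,18)]
3. After y ≥ 11: [(4,11) (7,11) (7,19) (4,18)]
4. After y ≤ 15: [(4,15) (4,11) (7,11) (7,15)]
5. Canonical ring: [(4,11) (7,11) (7,15) (4,15)]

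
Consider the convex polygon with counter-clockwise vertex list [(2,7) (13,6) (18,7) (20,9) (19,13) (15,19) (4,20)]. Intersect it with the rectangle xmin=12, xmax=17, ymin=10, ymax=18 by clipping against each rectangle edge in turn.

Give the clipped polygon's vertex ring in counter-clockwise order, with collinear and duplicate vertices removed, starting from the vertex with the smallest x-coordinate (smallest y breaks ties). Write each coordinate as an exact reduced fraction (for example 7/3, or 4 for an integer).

1. After x ≥ 12: [(12,67/11) (13,6) (18,7) (20,9) (19,13) (15,19) (12,212/11)]
2. After x ≤ 17: [(12,67/11) (13,6) (17,34/5) (17,16) (15,19) (12,212/11)]
3. After y ≥ 10: [(12,10) (17,10) (17,16) (15,19) (12,212/11)]
4. After y ≤ 18: [(12,18) (12,10) (17,10) (17,16) (47/3,18)]
5. Canonical ring: [(12,10) (17,10) (17,16) (47/3,18) (12,18)]

Clipped polygon: [(12,10) (17,10) (17,16) (47/3,18) (12,18)]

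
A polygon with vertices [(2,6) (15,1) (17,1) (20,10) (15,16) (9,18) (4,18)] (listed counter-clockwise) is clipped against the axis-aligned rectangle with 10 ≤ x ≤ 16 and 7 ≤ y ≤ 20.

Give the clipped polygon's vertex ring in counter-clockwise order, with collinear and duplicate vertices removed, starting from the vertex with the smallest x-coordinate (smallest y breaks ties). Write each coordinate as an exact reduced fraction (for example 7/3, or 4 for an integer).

Clipped polygon: [(10,7) (16,7) (16,74/5) (15,16) (10,53/3)]

1. After x ≥ 10: [(10,38/13) (15,1) (17,1) (20,10) (15,16) (10,53/3)]
2. After x ≤ 16: [(10,38/13) (15,1) (16,1) (16,74/5) (15,16) (10,53/3)]
3. After y ≥ 7: [(10,7) (16,7) (16,74/5) (15,16) (10,53/3)]
4. After y ≤ 20: [(10,7) (16,7) (16,74/5) (15,16) (10,53/3)]
5. Canonical ring: [(10,7) (16,7) (16,74/5) (15,16) (10,53/3)]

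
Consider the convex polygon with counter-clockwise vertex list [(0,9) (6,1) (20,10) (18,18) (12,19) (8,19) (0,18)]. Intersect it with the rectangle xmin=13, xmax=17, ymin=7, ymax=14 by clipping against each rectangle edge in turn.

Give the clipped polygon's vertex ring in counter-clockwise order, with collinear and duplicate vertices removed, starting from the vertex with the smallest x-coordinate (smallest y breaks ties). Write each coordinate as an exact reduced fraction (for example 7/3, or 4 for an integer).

1. After x ≥ 13: [(13,11/2) (20,10) (18,18) (13,113/6)]
2. After x ≤ 17: [(13,11/2) (17,113/14) (17,109/6) (13,113/6)]
3. After y ≥ 7: [(13,7) (46/3,7) (17,113/14) (17,109/6) (13,113/6)]
4. After y ≤ 14: [(13,14) (13,7) (46/3,7) (17,113/14) (17,14)]
5. Canonical ring: [(13,7) (46/3,7) (17,113/14) (17,14) (13,14)]

Clipped polygon: [(13,7) (46/3,7) (17,113/14) (17,14) (13,14)]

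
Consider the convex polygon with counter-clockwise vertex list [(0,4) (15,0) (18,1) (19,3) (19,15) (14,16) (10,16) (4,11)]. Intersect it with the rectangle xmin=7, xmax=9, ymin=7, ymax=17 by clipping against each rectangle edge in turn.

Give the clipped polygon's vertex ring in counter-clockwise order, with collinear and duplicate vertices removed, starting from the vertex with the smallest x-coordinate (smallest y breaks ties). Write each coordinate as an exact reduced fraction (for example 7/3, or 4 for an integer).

Clipped polygon: [(7,7) (9,7) (9,91/6) (7,27/2)]

1. After x ≥ 7: [(7,32/15) (15,0) (18,1) (19,3) (19,15) (14,16) (10,16) (7,27/2)]
2. After x ≤ 9: [(7,32/15) (9,8/5) (9,91/6) (7,27/2)]
3. After y ≥ 7: [(7,7) (9,7) (9,91/6) (7,27/2)]
4. After y ≤ 17: [(7,7) (9,7) (9,91/6) (7,27/2)]
5. Canonical ring: [(7,7) (9,7) (9,91/6) (7,27/2)]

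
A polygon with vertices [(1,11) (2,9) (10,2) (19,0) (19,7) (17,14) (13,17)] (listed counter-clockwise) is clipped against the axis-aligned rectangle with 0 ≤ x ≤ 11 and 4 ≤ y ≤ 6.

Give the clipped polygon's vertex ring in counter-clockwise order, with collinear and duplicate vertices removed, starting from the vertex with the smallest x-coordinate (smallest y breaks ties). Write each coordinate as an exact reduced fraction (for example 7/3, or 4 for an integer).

1. After x ≥ 0: [(1,11) (2,9) (10,2) (19,0) (19,7) (17,14) (13,17)]
2. After x ≤ 11: [(11,16) (1,11) (2,9) (10,2) (11,16/9)]
3. After y ≥ 4: [(11,4) (11,16) (1,11) (2,9) (54/7,4)]
4. After y ≤ 6: [(11,4) (11,6) (38/7,6) (54/7,4)]
5. Canonical ring: [(38/7,6) (54/7,4) (11,4) (11,6)]

Clipped polygon: [(38/7,6) (54/7,4) (11,4) (11,6)]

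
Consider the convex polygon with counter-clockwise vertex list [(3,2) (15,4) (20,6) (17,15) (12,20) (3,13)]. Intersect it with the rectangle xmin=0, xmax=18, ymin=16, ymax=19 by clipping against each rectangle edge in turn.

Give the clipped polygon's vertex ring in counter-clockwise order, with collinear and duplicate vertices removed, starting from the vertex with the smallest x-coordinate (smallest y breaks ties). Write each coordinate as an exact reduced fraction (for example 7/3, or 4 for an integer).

Clipped polygon: [(48/7,16) (16,16) (13,19) (75/7,19)]

1. After x ≥ 0: [(3,2) (15,4) (20,6) (17,15) (12,20) (3,13)]
2. After x ≤ 18: [(3,2) (15,4) (18,26/5) (18,12) (17,15) (12,20) (3,13)]
3. After y ≥ 16: [(16,16) (12,20) (48/7,16)]
4. After y ≤ 19: [(16,16) (13,19) (75/7,19) (48/7,16)]
5. Canonical ring: [(48/7,16) (16,16) (13,19) (75/7,19)]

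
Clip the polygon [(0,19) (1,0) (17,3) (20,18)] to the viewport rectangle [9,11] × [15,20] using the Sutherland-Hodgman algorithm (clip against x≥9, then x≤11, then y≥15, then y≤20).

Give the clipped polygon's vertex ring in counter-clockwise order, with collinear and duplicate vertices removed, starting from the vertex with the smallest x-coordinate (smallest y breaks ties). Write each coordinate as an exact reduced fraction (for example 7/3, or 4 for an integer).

Clipped polygon: [(9,15) (11,15) (11,369/20) (9,371/20)]

1. After x ≥ 9: [(9,371/20) (9,3/2) (17,3) (20,18)]
2. After x ≤ 11: [(11,369/20) (9,371/20) (9,3/2) (11,15/8)]
3. After y ≥ 15: [(11,15) (11,369/20) (9,371/20) (9,15)]
4. After y ≤ 20: [(11,15) (11,369/20) (9,371/20) (9,15)]
5. Canonical ring: [(9,15) (11,15) (11,369/20) (9,371/20)]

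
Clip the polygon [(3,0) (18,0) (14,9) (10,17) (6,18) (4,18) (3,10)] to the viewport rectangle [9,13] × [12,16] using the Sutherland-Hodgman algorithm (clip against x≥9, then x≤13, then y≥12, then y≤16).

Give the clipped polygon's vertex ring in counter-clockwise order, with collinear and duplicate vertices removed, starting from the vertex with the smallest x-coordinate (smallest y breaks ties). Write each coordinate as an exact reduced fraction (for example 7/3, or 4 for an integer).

Clipped polygon: [(9,12) (25/2,12) (21/2,16) (9,16)]

1. After x ≥ 9: [(9,0) (18,0) (14,9) (10,17) (9,69/4)]
2. After x ≤ 13: [(9,0) (13,0) (13,11) (10,17) (9,69/4)]
3. After y ≥ 12: [(9,12) (25/2,12) (10,17) (9,69/4)]
4. After y ≤ 16: [(9,16) (9,12) (25/2,12) (21/2,16)]
5. Canonical ring: [(9,12) (25/2,12) (21/2,16) (9,16)]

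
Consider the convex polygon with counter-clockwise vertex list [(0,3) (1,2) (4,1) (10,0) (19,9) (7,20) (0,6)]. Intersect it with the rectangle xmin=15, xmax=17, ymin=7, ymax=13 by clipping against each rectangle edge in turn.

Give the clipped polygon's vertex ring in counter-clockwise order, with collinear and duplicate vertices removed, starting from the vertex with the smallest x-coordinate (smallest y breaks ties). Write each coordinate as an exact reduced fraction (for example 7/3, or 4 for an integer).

Clipped polygon: [(15,7) (17,7) (17,65/6) (15,38/3)]

1. After x ≥ 15: [(15,5) (19,9) (15,38/3)]
2. After x ≤ 17: [(15,5) (17,7) (17,65/6) (15,38/3)]
3. After y ≥ 7: [(15,7) (17,7) (17,7) (17,65/6) (15,38/3)]
4. After y ≤ 13: [(15,7) (17,7) (17,7) (17,65/6) (15,38/3)]
5. Canonical ring: [(15,7) (17,7) (17,65/6) (15,38/3)]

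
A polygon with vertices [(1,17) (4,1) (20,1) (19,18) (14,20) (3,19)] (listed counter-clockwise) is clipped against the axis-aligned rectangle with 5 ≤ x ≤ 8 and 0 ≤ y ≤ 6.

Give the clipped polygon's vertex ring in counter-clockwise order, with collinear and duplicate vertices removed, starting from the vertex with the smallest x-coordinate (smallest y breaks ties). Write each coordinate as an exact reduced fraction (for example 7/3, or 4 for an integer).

1. After x ≥ 5: [(5,1) (20,1) (19,18) (14,20) (5,211/11)]
2. After x ≤ 8: [(5,1) (8,1) (8,214/11) (5,211/11)]
3. After y ≥ 0: [(5,1) (8,1) (8,214/11) (5,211/11)]
4. After y ≤ 6: [(5,6) (5,1) (8,1) (8,6)]
5. Canonical ring: [(5,1) (8,1) (8,6) (5,6)]

Clipped polygon: [(5,1) (8,1) (8,6) (5,6)]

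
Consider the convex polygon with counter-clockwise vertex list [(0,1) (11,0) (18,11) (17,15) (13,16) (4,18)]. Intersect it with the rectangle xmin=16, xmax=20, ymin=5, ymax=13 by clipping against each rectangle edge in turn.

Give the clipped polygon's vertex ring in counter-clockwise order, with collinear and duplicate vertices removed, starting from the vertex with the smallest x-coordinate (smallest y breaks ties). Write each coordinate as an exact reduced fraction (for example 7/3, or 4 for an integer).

Clipped polygon: [(16,55/7) (18,11) (35/2,13) (16,13)]

1. After x ≥ 16: [(16,55/7) (18,11) (17,15) (16,61/4)]
2. After x ≤ 20: [(16,55/7) (18,11) (17,15) (16,61/4)]
3. After y ≥ 5: [(16,55/7) (18,11) (17,15) (16,61/4)]
4. After y ≤ 13: [(16,13) (16,55/7) (18,11) (35/2,13)]
5. Canonical ring: [(16,55/7) (18,11) (35/2,13) (16,13)]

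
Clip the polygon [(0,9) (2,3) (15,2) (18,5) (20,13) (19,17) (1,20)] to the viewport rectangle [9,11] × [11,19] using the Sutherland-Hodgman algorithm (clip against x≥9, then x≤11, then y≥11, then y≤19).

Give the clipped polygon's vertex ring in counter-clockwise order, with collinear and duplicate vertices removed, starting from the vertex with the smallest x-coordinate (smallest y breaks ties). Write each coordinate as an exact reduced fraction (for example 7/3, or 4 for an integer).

1. After x ≥ 9: [(9,32/13) (15,2) (18,5) (20,13) (19,17) (9,56/3)]
2. After x ≤ 11: [(9,32/13) (11,30/13) (11,55/3) (9,56/3)]
3. After y ≥ 11: [(9,11) (11,11) (11,55/3) (9,56/3)]
4. After y ≤ 19: [(9,11) (11,11) (11,55/3) (9,56/3)]
5. Canonical ring: [(9,11) (11,11) (11,55/3) (9,56/3)]

Clipped polygon: [(9,11) (11,11) (11,55/3) (9,56/3)]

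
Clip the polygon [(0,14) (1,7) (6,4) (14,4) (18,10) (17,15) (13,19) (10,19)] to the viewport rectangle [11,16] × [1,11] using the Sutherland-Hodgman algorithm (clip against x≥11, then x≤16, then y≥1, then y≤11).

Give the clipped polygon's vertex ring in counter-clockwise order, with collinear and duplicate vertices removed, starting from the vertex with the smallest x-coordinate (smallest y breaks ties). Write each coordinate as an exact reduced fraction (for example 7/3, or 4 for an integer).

Clipped polygon: [(11,4) (14,4) (16,7) (16,11) (11,11)]

1. After x ≥ 11: [(11,4) (14,4) (18,10) (17,15) (13,19) (11,19)]
2. After x ≤ 16: [(11,4) (14,4) (16,7) (16,16) (13,19) (11,19)]
3. After y ≥ 1: [(11,4) (14,4) (16,7) (16,16) (13,19) (11,19)]
4. After y ≤ 11: [(11,11) (11,4) (14,4) (16,7) (16,11)]
5. Canonical ring: [(11,4) (14,4) (16,7) (16,11) (11,11)]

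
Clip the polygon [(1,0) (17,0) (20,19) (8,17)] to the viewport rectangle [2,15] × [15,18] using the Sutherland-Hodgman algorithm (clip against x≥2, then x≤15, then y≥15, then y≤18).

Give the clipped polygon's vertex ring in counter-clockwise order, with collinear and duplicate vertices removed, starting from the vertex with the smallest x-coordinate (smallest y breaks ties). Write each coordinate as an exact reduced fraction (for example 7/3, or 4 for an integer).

Clipped polygon: [(122/17,15) (15,15) (15,18) (14,18) (8,17)]

1. After x ≥ 2: [(2,17/7) (2,0) (17,0) (20,19) (8,17)]
2. After x ≤ 15: [(2,17/7) (2,0) (15,0) (15,109/6) (8,17)]
3. After y ≥ 15: [(122/17,15) (15,15) (15,109/6) (8,17)]
4. After y ≤ 18: [(122/17,15) (15,15) (15,18) (14,18) (8,17)]
5. Canonical ring: [(122/17,15) (15,15) (15,18) (14,18) (8,17)]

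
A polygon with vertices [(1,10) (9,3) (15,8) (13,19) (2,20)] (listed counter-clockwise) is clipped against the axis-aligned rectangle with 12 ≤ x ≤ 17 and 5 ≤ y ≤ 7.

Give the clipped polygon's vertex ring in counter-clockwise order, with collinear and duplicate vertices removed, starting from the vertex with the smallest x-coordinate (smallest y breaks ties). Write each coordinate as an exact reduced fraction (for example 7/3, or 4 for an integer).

Clipped polygon: [(12,11/2) (69/5,7) (12,7)]

1. After x ≥ 12: [(12,11/2) (15,8) (13,19) (12,210/11)]
2. After x ≤ 17: [(12,11/2) (15,8) (13,19) (12,210/11)]
3. After y ≥ 5: [(12,11/2) (15,8) (13,19) (12,210/11)]
4. After y ≤ 7: [(12,7) (12,11/2) (69/5,7)]
5. Canonical ring: [(12,11/2) (69/5,7) (12,7)]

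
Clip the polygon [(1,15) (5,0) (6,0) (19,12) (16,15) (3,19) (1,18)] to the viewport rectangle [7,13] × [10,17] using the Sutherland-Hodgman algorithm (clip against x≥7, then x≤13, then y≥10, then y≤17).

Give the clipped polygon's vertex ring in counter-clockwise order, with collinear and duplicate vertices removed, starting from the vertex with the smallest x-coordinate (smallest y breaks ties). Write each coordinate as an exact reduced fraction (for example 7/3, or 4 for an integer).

1. After x ≥ 7: [(7,12/13) (19,12) (16,15) (7,231/13)]
2. After x ≤ 13: [(7,12/13) (13,84/13) (13,207/13) (7,231/13)]
3. After y ≥ 10: [(7,10) (13,10) (13,207/13) (7,231/13)]
4. After y ≤ 17: [(7,17) (7,10) (13,10) (13,207/13) (19/2,17)]
5. Canonical ring: [(7,10) (13,10) (13,207/13) (19/2,17) (7,17)]

Clipped polygon: [(7,10) (13,10) (13,207/13) (19/2,17) (7,17)]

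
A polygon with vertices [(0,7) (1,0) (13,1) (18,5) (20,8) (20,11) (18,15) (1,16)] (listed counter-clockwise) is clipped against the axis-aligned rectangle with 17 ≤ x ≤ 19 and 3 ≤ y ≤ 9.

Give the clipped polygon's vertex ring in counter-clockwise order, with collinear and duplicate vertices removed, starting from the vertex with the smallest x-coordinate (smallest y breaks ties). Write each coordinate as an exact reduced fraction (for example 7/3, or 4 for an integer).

Clipped polygon: [(17,21/5) (18,5) (19,13/2) (19,9) (17,9)]

1. After x ≥ 17: [(17,21/5) (18,5) (20,8) (20,11) (18,15) (17,256/17)]
2. After x ≤ 19: [(17,21/5) (18,5) (19,13/2) (19,13) (18,15) (17,256/17)]
3. After y ≥ 3: [(17,21/5) (18,5) (19,13/2) (19,13) (18,15) (17,256/17)]
4. After y ≤ 9: [(17,9) (17,21/5) (18,5) (19,13/2) (19,9)]
5. Canonical ring: [(17,21/5) (18,5) (19,13/2) (19,9) (17,9)]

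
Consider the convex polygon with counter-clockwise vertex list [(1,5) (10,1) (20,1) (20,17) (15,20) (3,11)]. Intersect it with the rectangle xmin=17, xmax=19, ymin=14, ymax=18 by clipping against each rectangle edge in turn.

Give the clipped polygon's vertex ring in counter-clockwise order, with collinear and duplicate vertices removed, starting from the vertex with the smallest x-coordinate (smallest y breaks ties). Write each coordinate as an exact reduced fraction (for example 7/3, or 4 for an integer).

Clipped polygon: [(17,14) (19,14) (19,88/5) (55/3,18) (17,18)]

1. After x ≥ 17: [(17,1) (20,1) (20,17) (17,94/5)]
2. After x ≤ 19: [(17,1) (19,1) (19,88/5) (17,94/5)]
3. After y ≥ 14: [(17,14) (19,14) (19,88/5) (17,94/5)]
4. After y ≤ 18: [(17,18) (17,14) (19,14) (19,88/5) (55/3,18)]
5. Canonical ring: [(17,14) (19,14) (19,88/5) (55/3,18) (17,18)]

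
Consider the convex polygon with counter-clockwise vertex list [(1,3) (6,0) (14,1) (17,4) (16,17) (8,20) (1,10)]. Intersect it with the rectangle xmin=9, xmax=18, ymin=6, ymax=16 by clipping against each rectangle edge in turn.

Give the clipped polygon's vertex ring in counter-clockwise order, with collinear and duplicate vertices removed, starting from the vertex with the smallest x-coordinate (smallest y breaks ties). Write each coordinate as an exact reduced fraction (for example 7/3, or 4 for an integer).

Clipped polygon: [(9,6) (219/13,6) (209/13,16) (9,16)]

1. After x ≥ 9: [(9,3/8) (14,1) (17,4) (16,17) (9,157/8)]
2. After x ≤ 18: [(9,3/8) (14,1) (17,4) (16,17) (9,157/8)]
3. After y ≥ 6: [(9,6) (219/13,6) (16,17) (9,157/8)]
4. After y ≤ 16: [(9,16) (9,6) (219/13,6) (209/13,16)]
5. Canonical ring: [(9,6) (219/13,6) (209/13,16) (9,16)]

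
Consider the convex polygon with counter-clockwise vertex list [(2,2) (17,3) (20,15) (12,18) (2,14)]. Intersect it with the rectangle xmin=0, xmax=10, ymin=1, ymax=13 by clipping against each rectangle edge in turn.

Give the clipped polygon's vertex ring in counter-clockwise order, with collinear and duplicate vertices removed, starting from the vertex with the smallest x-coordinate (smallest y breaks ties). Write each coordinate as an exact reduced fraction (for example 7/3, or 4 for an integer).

1. After x ≥ 0: [(2,2) (17,3) (20,15) (12,18) (2,14)]
2. After x ≤ 10: [(2,2) (10,38/15) (10,86/5) (2,14)]
3. After y ≥ 1: [(2,2) (10,38/15) (10,86/5) (2,14)]
4. After y ≤ 13: [(2,13) (2,2) (10,38/15) (10,13)]
5. Canonical ring: [(2,2) (10,38/15) (10,13) (2,13)]

Clipped polygon: [(2,2) (10,38/15) (10,13) (2,13)]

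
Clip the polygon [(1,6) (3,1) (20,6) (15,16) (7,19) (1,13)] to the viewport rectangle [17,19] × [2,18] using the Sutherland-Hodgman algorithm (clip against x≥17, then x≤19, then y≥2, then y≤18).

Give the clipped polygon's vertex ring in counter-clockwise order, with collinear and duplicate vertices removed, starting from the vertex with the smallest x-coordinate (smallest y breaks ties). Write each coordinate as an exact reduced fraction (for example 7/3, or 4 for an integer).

Clipped polygon: [(17,87/17) (19,97/17) (19,8) (17,12)]

1. After x ≥ 17: [(17,87/17) (20,6) (17,12)]
2. After x ≤ 19: [(17,87/17) (19,97/17) (19,8) (17,12)]
3. After y ≥ 2: [(17,87/17) (19,97/17) (19,8) (17,12)]
4. After y ≤ 18: [(17,87/17) (19,97/17) (19,8) (17,12)]
5. Canonical ring: [(17,87/17) (19,97/17) (19,8) (17,12)]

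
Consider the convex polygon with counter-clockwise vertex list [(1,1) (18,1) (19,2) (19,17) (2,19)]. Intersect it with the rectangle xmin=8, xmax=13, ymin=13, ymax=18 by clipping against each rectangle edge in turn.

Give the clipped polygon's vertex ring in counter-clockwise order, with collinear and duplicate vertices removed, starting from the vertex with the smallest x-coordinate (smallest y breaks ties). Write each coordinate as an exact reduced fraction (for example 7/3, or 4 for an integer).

Clipped polygon: [(8,13) (13,13) (13,301/17) (21/2,18) (8,18)]

1. After x ≥ 8: [(8,1) (18,1) (19,2) (19,17) (8,311/17)]
2. After x ≤ 13: [(8,1) (13,1) (13,301/17) (8,311/17)]
3. After y ≥ 13: [(8,13) (13,13) (13,301/17) (8,311/17)]
4. After y ≤ 18: [(8,18) (8,13) (13,13) (13,301/17) (21/2,18)]
5. Canonical ring: [(8,13) (13,13) (13,301/17) (21/2,18) (8,18)]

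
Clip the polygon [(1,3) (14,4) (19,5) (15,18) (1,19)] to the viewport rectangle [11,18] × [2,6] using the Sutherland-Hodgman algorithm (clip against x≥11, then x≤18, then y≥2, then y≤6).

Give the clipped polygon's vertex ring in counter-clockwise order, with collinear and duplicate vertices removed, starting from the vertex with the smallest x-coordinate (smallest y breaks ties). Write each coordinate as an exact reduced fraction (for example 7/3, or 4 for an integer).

1. After x ≥ 11: [(11,49/13) (14,4) (19,5) (15,18) (11,128/7)]
2. After x ≤ 18: [(11,49/13) (14,4) (18,24/5) (18,33/4) (15,18) (11,128/7)]
3. After y ≥ 2: [(11,49/13) (14,4) (18,24/5) (18,33/4) (15,18) (11,128/7)]
4. After y ≤ 6: [(11,6) (11,49/13) (14,4) (18,24/5) (18,6)]
5. Canonical ring: [(11,49/13) (14,4) (18,24/5) (18,6) (11,6)]

Clipped polygon: [(11,49/13) (14,4) (18,24/5) (18,6) (11,6)]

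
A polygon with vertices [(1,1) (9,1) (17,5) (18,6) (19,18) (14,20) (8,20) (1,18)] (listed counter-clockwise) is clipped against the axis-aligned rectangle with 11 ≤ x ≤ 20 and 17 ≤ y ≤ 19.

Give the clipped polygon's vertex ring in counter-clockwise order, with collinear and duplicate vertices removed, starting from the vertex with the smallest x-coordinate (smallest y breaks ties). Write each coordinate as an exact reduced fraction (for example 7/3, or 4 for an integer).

1. After x ≥ 11: [(11,2) (17,5) (18,6) (19,18) (14,20) (11,20)]
2. After x ≤ 20: [(11,2) (17,5) (18,6) (19,18) (14,20) (11,20)]
3. After y ≥ 17: [(11,17) (227/12,17) (19,18) (14,20) (11,20)]
4. After y ≤ 19: [(11,19) (11,17) (227/12,17) (19,18) (33/2,19)]
5. Canonical ring: [(11,17) (227/12,17) (19,18) (33/2,19) (11,19)]

Clipped polygon: [(11,17) (227/12,17) (19,18) (33/2,19) (11,19)]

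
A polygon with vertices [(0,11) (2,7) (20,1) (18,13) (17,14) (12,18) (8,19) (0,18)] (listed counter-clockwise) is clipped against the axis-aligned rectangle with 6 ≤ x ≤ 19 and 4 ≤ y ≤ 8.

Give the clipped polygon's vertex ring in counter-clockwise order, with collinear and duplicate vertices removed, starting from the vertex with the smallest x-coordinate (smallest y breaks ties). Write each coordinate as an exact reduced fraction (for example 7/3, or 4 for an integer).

Clipped polygon: [(6,17/3) (11,4) (19,4) (19,7) (113/6,8) (6,8)]

1. After x ≥ 6: [(6,17/3) (20,1) (18,13) (17,14) (12,18) (8,19) (6,75/4)]
2. After x ≤ 19: [(6,17/3) (19,4/3) (19,7) (18,13) (17,14) (12,18) (8,19) (6,75/4)]
3. After y ≥ 4: [(6,17/3) (11,4) (19,4) (19,7) (18,13) (17,14) (12,18) (8,19) (6,75/4)]
4. After y ≤ 8: [(6,8) (6,17/3) (11,4) (19,4) (19,7) (113/6,8)]
5. Canonical ring: [(6,17/3) (11,4) (19,4) (19,7) (113/6,8) (6,8)]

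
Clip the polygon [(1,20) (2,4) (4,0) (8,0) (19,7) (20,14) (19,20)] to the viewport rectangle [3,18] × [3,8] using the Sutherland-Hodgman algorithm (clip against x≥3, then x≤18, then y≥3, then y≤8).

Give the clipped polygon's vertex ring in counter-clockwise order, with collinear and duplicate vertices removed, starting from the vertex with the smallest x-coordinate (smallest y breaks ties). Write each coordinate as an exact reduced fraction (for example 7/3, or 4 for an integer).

Clipped polygon: [(3,3) (89/7,3) (18,70/11) (18,8) (3,8)]

1. After x ≥ 3: [(3,20) (3,2) (4,0) (8,0) (19,7) (20,14) (19,20)]
2. After x ≤ 18: [(18,20) (3,20) (3,2) (4,0) (8,0) (18,70/11)]
3. After y ≥ 3: [(18,20) (3,20) (3,3) (89/7,3) (18,70/11)]
4. After y ≤ 8: [(18,8) (3,8) (3,3) (89/7,3) (18,70/11)]
5. Canonical ring: [(3,3) (89/7,3) (18,70/11) (18,8) (3,8)]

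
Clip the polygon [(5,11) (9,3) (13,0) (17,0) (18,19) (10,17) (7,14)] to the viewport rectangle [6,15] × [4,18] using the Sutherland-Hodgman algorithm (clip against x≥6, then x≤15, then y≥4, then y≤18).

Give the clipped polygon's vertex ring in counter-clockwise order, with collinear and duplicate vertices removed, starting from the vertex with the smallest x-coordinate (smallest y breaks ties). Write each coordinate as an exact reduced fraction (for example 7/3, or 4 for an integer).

Clipped polygon: [(6,9) (17/2,4) (15,4) (15,18) (14,18) (10,17) (7,14) (6,25/2)]

1. After x ≥ 6: [(6,25/2) (6,9) (9,3) (13,0) (17,0) (18,19) (10,17) (7,14)]
2. After x ≤ 15: [(6,25/2) (6,9) (9,3) (13,0) (15,0) (15,73/4) (10,17) (7,14)]
3. After y ≥ 4: [(6,25/2) (6,9) (17/2,4) (15,4) (15,73/4) (10,17) (7,14)]
4. After y ≤ 18: [(6,25/2) (6,9) (17/2,4) (15,4) (15,18) (14,18) (10,17) (7,14)]
5. Canonical ring: [(6,9) (17/2,4) (15,4) (15,18) (14,18) (10,17) (7,14) (6,25/2)]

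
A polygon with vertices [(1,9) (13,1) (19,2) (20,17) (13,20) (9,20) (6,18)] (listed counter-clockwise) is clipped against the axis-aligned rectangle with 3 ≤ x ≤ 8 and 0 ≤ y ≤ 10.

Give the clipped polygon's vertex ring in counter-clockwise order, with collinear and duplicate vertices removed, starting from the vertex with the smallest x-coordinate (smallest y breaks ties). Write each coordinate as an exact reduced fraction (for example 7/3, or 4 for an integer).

Clipped polygon: [(3,23/3) (8,13/3) (8,10) (3,10)]

1. After x ≥ 3: [(3,63/5) (3,23/3) (13,1) (19,2) (20,17) (13,20) (9,20) (6,18)]
2. After x ≤ 8: [(3,63/5) (3,23/3) (8,13/3) (8,58/3) (6,18)]
3. After y ≥ 0: [(3,63/5) (3,23/3) (8,13/3) (8,58/3) (6,18)]
4. After y ≤ 10: [(3,10) (3,23/3) (8,13/3) (8,10)]
5. Canonical ring: [(3,23/3) (8,13/3) (8,10) (3,10)]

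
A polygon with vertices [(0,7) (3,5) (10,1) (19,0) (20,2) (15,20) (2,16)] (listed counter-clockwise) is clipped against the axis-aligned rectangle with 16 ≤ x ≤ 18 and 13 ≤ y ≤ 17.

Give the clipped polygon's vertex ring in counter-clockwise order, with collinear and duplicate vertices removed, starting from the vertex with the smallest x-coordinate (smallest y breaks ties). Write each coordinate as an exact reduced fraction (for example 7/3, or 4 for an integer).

1. After x ≥ 16: [(16,1/3) (19,0) (20,2) (16,82/5)]
2. After x ≤ 18: [(16,1/3) (18,1/9) (18,46/5) (16,82/5)]
3. After y ≥ 13: [(16,13) (305/18,13) (16,82/5)]
4. After y ≤ 17: [(16,13) (305/18,13) (16,82/5)]
5. Canonical ring: [(16,13) (305/18,13) (16,82/5)]

Clipped polygon: [(16,13) (305/18,13) (16,82/5)]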